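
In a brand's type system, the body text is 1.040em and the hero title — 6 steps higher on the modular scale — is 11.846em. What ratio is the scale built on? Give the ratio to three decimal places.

1.500

r⁶ = 11.846 / 1.040, so r = (11.846/1.040)^(1/6).
r = 11.3904^(1/6) ≈ 1.5000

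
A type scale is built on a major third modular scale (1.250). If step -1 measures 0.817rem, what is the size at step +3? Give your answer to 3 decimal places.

0.817 × 1.250⁴ = 0.817 × 2.44141 ≈ 1.995

1.995rem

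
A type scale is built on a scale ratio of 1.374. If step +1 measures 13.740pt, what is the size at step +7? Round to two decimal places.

92.45pt

13.740 × 1.374⁶ = 13.740 × 6.72853 ≈ 92.450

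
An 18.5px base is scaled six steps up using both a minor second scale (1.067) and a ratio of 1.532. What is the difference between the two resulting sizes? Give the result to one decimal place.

Minor second: 18.5 × 1.067⁶ = 27.300px
At 1.532: 18.5 × 1.532⁶ = 239.180px
Difference: 239.180 − 27.300 = 211.880px

211.9px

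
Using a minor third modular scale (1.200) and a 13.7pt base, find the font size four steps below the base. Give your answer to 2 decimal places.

6.61pt

13.7 ÷ 1.200⁴ = 13.7 ÷ 2.07360 ≈ 6.61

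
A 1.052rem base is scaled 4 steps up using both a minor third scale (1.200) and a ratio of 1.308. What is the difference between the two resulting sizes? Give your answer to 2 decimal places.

Minor third: 1.052 × 1.200⁴ = 2.1814rem
At 1.308: 1.052 × 1.308⁴ = 3.0793rem
Difference: 3.0793 − 2.1814 = 0.8979rem

0.90rem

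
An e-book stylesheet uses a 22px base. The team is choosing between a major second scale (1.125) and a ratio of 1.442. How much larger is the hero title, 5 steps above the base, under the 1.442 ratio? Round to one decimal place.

97.5px

Major second: 22.0 × 1.125⁵ = 39.645px
At 1.442: 22.0 × 1.442⁵ = 137.167px
Difference: 137.167 − 39.645 = 97.522px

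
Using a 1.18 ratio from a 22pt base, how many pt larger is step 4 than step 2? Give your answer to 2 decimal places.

Step 2: 22.0 × 1.18² = 30.6328pt
Step 4: 22.0 × 1.18⁴ = 42.6531pt
Difference: 42.6531 − 30.6328 = 12.0203pt

12.02pt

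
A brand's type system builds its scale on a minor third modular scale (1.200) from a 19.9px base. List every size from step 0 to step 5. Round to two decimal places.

19.90px, 23.88px, 28.66px, 34.39px, 41.26px, 49.52px

Step 0: 19.9px
Step 1: 19.9 × 1.200 = 23.88
Step 2: 19.9 × 1.200² = 28.66
Step 3: 19.9 × 1.200³ = 34.39
Step 4: 19.9 × 1.200⁴ = 41.26
Step 5: 19.9 × 1.200⁵ = 49.52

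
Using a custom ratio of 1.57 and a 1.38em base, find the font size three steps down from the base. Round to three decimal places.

Each step on a modular scale multiplies by the ratio, so the size n steps from the base is base × ratioⁿ.
1.38 ÷ 1.57³ = 1.38 ÷ 3.86989 ≈ 0.357

0.357em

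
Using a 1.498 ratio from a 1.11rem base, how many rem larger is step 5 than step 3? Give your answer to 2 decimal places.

Step 3: 1.11 × 1.498³ = 3.7313rem
Step 5: 1.11 × 1.498⁵ = 8.3730rem
Difference: 8.3730 − 3.7313 = 4.6417rem

4.64rem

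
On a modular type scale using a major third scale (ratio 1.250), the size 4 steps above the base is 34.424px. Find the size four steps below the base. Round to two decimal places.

5.78px

The gap is -4 − (4) = -8 steps, so the factor is 1.250^-8.
34.424 ÷ 1.250⁸ = 34.424 ÷ 5.96046 ≈ 5.775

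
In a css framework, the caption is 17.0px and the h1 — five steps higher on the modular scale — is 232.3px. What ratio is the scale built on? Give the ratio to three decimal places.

r⁵ = 232.3 / 17.0, so r = (232.3/17.0)^(1/5).
r = 13.6647^(1/5) ≈ 1.6870

1.687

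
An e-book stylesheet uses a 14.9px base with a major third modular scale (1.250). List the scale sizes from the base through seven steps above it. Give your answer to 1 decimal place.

14.9px, 18.6px, 23.3px, 29.1px, 36.4px, 45.5px, 56.8px, 71.0px

Step 0: 14.9px
Step 1: 14.9 × 1.250 = 18.6
Step 2: 14.9 × 1.250² = 23.3
Step 3: 14.9 × 1.250³ = 29.1
Step 4: 14.9 × 1.250⁴ = 36.4
Step 5: 14.9 × 1.250⁵ = 45.5
Step 6: 14.9 × 1.250⁶ = 56.8
Step 7: 14.9 × 1.250⁷ = 71.0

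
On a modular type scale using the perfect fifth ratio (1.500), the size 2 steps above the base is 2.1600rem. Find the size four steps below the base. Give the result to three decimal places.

The gap is -4 − (2) = -6 steps, so the factor is 1.500^-6.
2.1600 ÷ 1.500⁶ = 2.1600 ÷ 11.39062 ≈ 0.190

0.190rem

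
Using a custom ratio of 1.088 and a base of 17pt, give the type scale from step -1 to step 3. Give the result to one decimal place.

Step -1: 17.0 ÷ 1.088 = 15.6
Step 0: 17pt
Step 1: 17.0 × 1.088 = 18.5
Step 2: 17.0 × 1.088² = 20.1
Step 3: 17.0 × 1.088³ = 21.9

15.6pt, 17.0pt, 18.5pt, 20.1pt, 21.9pt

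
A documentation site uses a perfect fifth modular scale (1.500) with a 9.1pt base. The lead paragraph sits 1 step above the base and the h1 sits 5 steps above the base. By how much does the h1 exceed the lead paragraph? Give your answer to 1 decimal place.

55.5pt

Step 1: 9.1 × 1.500 = 13.650pt
Step 5: 9.1 × 1.500⁵ = 69.103pt
Difference: 69.103 − 13.650 = 55.453pt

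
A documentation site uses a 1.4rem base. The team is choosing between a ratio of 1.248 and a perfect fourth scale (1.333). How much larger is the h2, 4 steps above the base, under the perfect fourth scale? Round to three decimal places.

1.024rem

At 1.248: 1.4 × 1.248⁴ = 3.39615rem
Perfect fourth: 1.4 × 1.333⁴ = 4.42027rem
Difference: 4.42027 − 3.39615 = 1.02412rem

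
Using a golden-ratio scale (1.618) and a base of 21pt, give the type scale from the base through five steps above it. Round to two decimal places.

21.00pt, 33.98pt, 54.98pt, 88.95pt, 143.92pt, 232.87pt

Step 0: 21pt
Step 1: 21.0 × 1.618 = 33.98
Step 2: 21.0 × 1.618² = 54.98
Step 3: 21.0 × 1.618³ = 88.95
Step 4: 21.0 × 1.618⁴ = 143.92
Step 5: 21.0 × 1.618⁵ = 232.87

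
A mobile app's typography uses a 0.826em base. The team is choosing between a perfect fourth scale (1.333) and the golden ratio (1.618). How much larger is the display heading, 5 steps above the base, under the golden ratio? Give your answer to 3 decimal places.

Perfect fourth: 0.826 × 1.333⁵ = 3.47641em
Golden ratio: 0.826 × 1.618⁵ = 9.15952em
Difference: 9.15952 − 3.47641 = 5.68311em

5.683em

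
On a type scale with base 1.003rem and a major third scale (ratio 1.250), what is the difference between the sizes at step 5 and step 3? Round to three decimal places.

1.102rem

Step 3: 1.003 × 1.250³ = 1.95898rem
Step 5: 1.003 × 1.250⁵ = 3.06091rem
Difference: 3.06091 − 1.95898 = 1.10193rem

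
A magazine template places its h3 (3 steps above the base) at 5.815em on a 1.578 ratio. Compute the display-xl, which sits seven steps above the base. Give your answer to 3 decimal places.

36.056em

5.815 × 1.578⁴ = 5.815 × 6.20052 ≈ 36.056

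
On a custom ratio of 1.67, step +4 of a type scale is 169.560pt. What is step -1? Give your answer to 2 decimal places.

13.05pt

The gap is -1 − (4) = -5 steps, so the factor is 1.67^-5.
169.560 ÷ 1.67⁵ = 169.560 ÷ 12.98920 ≈ 13.054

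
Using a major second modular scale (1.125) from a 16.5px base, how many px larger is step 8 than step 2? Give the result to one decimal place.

21.5px

Step 2: 16.5 × 1.125² = 20.883px
Step 8: 16.5 × 1.125⁸ = 42.335px
Difference: 42.335 − 20.883 = 21.452px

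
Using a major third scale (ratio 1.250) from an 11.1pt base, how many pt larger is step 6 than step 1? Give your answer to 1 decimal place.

Step 1: 11.1 × 1.250 = 13.875pt
Step 6: 11.1 × 1.250⁶ = 42.343pt
Difference: 42.343 − 13.875 = 28.468pt

28.5pt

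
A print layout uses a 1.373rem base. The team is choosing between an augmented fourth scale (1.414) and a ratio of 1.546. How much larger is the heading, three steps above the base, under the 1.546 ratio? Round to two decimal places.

1.19rem

Augmented fourth: 1.373 × 1.414³ = 3.8817rem
At 1.546: 1.373 × 1.546³ = 5.0734rem
Difference: 5.0734 − 3.8817 = 1.1917rem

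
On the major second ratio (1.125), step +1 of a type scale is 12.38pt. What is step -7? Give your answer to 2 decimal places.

4.83pt

12.38 ÷ 1.125⁸ = 12.38 ÷ 2.56578 ≈ 4.825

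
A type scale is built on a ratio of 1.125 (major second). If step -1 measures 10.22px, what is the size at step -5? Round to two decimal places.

10.22 ÷ 1.125⁴ = 10.22 ÷ 1.60181 ≈ 6.380

6.38px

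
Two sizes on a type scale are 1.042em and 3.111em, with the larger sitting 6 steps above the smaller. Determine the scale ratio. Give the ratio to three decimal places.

r⁶ = 3.111 / 1.042, so r = (3.111/1.042)^(1/6).
r = 2.9856^(1/6) ≈ 1.2000

1.200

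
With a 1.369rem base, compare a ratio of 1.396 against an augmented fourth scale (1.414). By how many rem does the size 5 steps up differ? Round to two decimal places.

At 1.396: 1.369 × 1.396⁵ = 7.2582rem
Augmented fourth: 1.369 × 1.414⁵ = 7.7384rem
Difference: 7.7384 − 7.2582 = 0.4802rem

0.48rem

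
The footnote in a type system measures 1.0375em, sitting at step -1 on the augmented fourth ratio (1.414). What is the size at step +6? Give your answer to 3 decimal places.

11.726em

The gap is 6 − (-1) = 7 steps, so the factor is 1.414^7.
1.0375 × 1.414⁷ = 1.0375 × 11.30175 ≈ 11.726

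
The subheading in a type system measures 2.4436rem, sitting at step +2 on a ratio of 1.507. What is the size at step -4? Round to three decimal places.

Moving from step +2 to step -4 is 6 steps down, so divide by r⁶.
2.4436 ÷ 1.507⁶ = 2.4436 ÷ 11.71331 ≈ 0.209

0.209rem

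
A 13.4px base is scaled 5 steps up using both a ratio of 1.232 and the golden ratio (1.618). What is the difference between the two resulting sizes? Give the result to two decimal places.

At 1.232: 13.4 × 1.232⁵ = 38.0328px
Golden ratio: 13.4 × 1.618⁵ = 148.5927px
Difference: 148.5927 − 38.0328 = 110.5599px

110.56px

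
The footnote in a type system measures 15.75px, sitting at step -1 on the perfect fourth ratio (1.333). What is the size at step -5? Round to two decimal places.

4.99px

15.75 ÷ 1.333⁴ = 15.75 ÷ 3.15733 ≈ 4.988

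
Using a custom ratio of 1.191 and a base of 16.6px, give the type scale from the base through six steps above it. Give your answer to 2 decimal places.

Step 0: 16.6px
Step 1: 16.6 × 1.191 = 19.77
Step 2: 16.6 × 1.191² = 23.55
Step 3: 16.6 × 1.191³ = 28.04
Step 4: 16.6 × 1.191⁴ = 33.40
Step 5: 16.6 × 1.191⁵ = 39.78
Step 6: 16.6 × 1.191⁶ = 47.38

16.60px, 19.77px, 23.55px, 28.04px, 33.40px, 39.78px, 47.38px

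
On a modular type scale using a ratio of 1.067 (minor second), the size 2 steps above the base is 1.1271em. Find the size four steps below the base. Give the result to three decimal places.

0.764em

Moving from step +2 to step -4 is 6 steps down, so divide by r⁶.
1.1271 ÷ 1.067⁶ = 1.1271 ÷ 1.47566 ≈ 0.764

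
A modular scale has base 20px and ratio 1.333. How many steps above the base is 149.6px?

1.333ⁿ = 149.6 / 20 = 7.4800
n = ln(7.4800) / ln(1.333) = 2.0122 / 0.2874 ≈ 7.00

7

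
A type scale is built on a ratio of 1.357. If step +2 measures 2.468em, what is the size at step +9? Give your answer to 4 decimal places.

2.468 × 1.357⁷ = 2.468 × 8.47342 ≈ 20.9124

20.9124em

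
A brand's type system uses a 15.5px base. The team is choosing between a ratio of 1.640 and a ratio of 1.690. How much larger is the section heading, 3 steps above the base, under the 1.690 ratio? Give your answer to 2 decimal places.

6.45px

At 1.640: 15.5 × 1.640³ = 68.3696px
At 1.690: 15.5 × 1.690³ = 74.8155px
Difference: 74.8155 − 68.3696 = 6.4459px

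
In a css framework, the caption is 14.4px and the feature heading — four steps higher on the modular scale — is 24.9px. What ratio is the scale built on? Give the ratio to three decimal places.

1.147

r⁴ = 24.9 / 14.4, so r = (24.9/14.4)^(1/4).
r = 1.7292^(1/4) ≈ 1.1467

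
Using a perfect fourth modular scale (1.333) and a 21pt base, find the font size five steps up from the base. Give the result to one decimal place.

88.4pt

21.0 × 1.333⁵ = 21.0 × 4.20873 ≈ 88.38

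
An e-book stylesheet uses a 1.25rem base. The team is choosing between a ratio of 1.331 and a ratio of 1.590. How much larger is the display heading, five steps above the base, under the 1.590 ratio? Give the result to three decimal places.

7.481rem

At 1.331: 1.25 × 1.331⁵ = 5.22156rem
At 1.590: 1.25 × 1.590⁵ = 12.70269rem
Difference: 12.70269 − 5.22156 = 7.48113rem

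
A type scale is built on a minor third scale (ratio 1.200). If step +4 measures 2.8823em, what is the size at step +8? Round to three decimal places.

5.977em

2.8823 × 1.200⁴ = 2.8823 × 2.07360 ≈ 5.977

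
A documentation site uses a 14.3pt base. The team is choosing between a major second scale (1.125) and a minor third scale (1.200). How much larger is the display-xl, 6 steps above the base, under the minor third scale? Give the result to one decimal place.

13.7pt

Major second: 14.3 × 1.125⁶ = 28.990pt
Minor third: 14.3 × 1.200⁶ = 42.700pt
Difference: 42.700 − 28.990 = 13.710pt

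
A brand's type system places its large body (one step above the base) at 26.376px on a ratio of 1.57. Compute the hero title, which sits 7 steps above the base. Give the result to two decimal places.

26.376 × 1.57⁶ = 26.376 × 14.97607 ≈ 395.009

395.01px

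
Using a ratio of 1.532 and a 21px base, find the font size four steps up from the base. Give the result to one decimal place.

115.7px

Each step on a modular scale multiplies by the ratio, so the size n steps from the base is base × ratioⁿ.
21.0 × 1.532⁴ = 21.0 × 5.50852 ≈ 115.68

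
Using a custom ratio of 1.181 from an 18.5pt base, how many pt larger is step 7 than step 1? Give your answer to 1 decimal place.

Step 1: 18.5 × 1.181 = 21.849pt
Step 7: 18.5 × 1.181⁷ = 59.282pt
Difference: 59.282 − 21.849 = 37.433pt

37.4pt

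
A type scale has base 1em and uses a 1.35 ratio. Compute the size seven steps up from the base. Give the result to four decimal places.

1.0 × 1.35⁷ = 1.0 × 8.17215 ≈ 8.1722

8.1722em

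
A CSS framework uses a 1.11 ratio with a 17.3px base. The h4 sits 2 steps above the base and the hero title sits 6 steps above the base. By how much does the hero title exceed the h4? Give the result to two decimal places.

Step 2: 17.3 × 1.11² = 21.3153px
Step 6: 17.3 × 1.11⁶ = 32.3582px
Difference: 32.3582 − 21.3153 = 11.0429px

11.04px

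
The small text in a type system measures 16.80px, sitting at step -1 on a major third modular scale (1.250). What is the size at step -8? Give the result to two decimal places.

3.52px

Moving from step -1 to step -8 is 7 steps down, so divide by r⁷.
16.80 ÷ 1.250⁷ = 16.80 ÷ 4.76837 ≈ 3.523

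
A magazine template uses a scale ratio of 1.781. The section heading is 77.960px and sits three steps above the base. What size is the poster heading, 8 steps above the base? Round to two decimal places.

1396.98px

The gap is 8 − (3) = 5 steps, so the factor is 1.781^5.
77.960 × 1.781⁵ = 77.960 × 17.91924 ≈ 1396.984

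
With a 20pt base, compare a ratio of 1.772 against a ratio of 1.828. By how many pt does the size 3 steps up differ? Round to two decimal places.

10.89pt

At 1.772: 20.0 × 1.772³ = 111.2810pt
At 1.828: 20.0 × 1.828³ = 122.1683pt
Difference: 122.1683 − 111.2810 = 10.8873pt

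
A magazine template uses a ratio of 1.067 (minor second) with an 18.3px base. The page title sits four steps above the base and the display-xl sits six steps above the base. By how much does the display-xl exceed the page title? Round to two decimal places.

3.28px

Step 4: 18.3 × 1.067⁴ = 23.7197px
Step 6: 18.3 × 1.067⁶ = 27.0046px
Difference: 27.0046 − 23.7197 = 3.2849px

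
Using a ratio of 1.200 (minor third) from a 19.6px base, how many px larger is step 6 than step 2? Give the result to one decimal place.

30.3px

Step 2: 19.6 × 1.200² = 28.224px
Step 6: 19.6 × 1.200⁶ = 58.525px
Difference: 58.525 − 28.224 = 30.301px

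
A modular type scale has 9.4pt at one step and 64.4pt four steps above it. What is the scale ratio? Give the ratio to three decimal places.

The ratio satisfies 9.4 × r⁴ = 64.4, so r = (64.4 / 9.4)^(1/4).
r = 6.8511^(1/4) ≈ 1.6179

1.618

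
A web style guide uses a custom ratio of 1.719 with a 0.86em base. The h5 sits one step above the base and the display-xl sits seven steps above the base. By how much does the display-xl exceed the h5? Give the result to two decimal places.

Step 1: 0.86 × 1.719 = 1.4783em
Step 7: 0.86 × 1.719⁷ = 38.1443em
Difference: 38.1443 − 1.4783 = 36.6660em

36.67em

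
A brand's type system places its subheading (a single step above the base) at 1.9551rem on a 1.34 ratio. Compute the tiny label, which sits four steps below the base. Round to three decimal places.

0.453rem

The gap is -4 − (1) = -5 steps, so the factor is 1.34^-5.
1.9551 ÷ 1.34⁵ = 1.9551 ÷ 4.32040 ≈ 0.453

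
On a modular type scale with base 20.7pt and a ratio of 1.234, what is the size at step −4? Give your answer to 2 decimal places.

20.7 ÷ 1.234⁴ = 20.7 ÷ 2.31879 ≈ 8.93

8.93pt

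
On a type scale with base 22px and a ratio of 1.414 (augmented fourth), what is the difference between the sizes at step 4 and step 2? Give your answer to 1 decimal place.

44.0px

Step 2: 22.0 × 1.414² = 43.987px
Step 4: 22.0 × 1.414⁴ = 87.947px
Difference: 87.947 − 43.987 = 43.960px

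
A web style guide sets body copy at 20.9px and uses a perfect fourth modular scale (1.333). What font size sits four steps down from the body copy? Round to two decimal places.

Every step multiplies by the scale ratio.
20.9 ÷ 1.333⁴ = 20.9 ÷ 3.15733 ≈ 6.62

6.62px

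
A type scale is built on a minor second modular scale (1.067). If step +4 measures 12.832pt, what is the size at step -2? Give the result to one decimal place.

12.832 ÷ 1.067⁶ = 12.832 ÷ 1.47566 ≈ 8.696

8.7pt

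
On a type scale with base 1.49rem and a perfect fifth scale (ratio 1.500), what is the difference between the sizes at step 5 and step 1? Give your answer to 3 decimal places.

Step 1: 1.49 × 1.500 = 2.23500rem
Step 5: 1.49 × 1.500⁵ = 11.31469rem
Difference: 11.31469 − 2.23500 = 9.07969rem

9.080rem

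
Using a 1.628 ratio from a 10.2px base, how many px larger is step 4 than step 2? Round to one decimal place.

Step 2: 10.2 × 1.628² = 27.034px
Step 4: 10.2 × 1.628⁴ = 71.650px
Difference: 71.650 − 27.034 = 44.616px

44.6px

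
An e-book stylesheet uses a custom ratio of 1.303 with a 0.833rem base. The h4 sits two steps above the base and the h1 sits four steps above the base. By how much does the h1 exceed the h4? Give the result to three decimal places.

Step 2: 0.833 × 1.303² = 1.41427rem
Step 4: 0.833 × 1.303⁴ = 2.40117rem
Difference: 2.40117 − 1.41427 = 0.98690rem

0.987rem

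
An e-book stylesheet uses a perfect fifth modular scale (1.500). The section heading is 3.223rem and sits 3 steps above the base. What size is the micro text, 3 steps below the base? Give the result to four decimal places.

0.2830rem

3.223 ÷ 1.500⁶ = 3.223 ÷ 11.39062 ≈ 0.2830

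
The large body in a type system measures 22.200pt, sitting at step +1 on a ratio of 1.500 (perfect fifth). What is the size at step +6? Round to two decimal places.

168.58pt

22.200 × 1.500⁵ = 22.200 × 7.59375 ≈ 168.581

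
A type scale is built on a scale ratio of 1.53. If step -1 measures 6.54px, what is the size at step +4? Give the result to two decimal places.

The gap is 4 − (-1) = 5 steps, so the factor is 1.53^5.
6.54 × 1.53⁵ = 6.54 × 8.38411 ≈ 54.832

54.83px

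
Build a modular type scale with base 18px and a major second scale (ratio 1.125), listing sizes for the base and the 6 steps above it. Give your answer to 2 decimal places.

18.00px, 20.25px, 22.78px, 25.63px, 28.83px, 32.44px, 36.49px

Step 0: 18px
Step 1: 18.0 × 1.125 = 20.25
Step 2: 18.0 × 1.125² = 22.78
Step 3: 18.0 × 1.125³ = 25.63
Step 4: 18.0 × 1.125⁴ = 28.83
Step 5: 18.0 × 1.125⁵ = 32.44
Step 6: 18.0 × 1.125⁶ = 36.49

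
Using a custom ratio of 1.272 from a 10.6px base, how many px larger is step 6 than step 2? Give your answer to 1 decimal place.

Step 2: 10.6 × 1.272² = 17.151px
Step 6: 10.6 × 1.272⁶ = 44.898px
Difference: 44.898 − 17.151 = 27.747px

27.7px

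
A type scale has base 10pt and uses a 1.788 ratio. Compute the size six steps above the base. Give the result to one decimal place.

A modular type scale is a geometric sequence: sizeₙ = base × rⁿ.
10.0 × 1.788⁶ = 10.0 × 32.67421 ≈ 326.74

326.7pt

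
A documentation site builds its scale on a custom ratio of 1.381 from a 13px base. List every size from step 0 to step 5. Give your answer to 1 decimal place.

13.0px, 18.0px, 24.8px, 34.2px, 47.3px, 65.3px

Step 0: 13px
Step 1: 13.0 × 1.381 = 18.0
Step 2: 13.0 × 1.381² = 24.8
Step 3: 13.0 × 1.381³ = 34.2
Step 4: 13.0 × 1.381⁴ = 47.3
Step 5: 13.0 × 1.381⁵ = 65.3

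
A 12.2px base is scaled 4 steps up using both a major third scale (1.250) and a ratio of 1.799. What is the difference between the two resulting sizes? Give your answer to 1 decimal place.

Major third: 12.2 × 1.250⁴ = 29.785px
At 1.799: 12.2 × 1.799⁴ = 127.786px
Difference: 127.786 − 29.785 = 98.001px

98.0px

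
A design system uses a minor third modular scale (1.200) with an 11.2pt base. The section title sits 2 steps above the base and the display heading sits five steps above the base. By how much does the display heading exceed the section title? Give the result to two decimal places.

11.74pt

Step 2: 11.2 × 1.200² = 16.1280pt
Step 5: 11.2 × 1.200⁵ = 27.8692pt
Difference: 27.8692 − 16.1280 = 11.7412pt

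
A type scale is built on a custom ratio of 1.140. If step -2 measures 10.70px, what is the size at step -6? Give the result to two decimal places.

6.34px

The gap is -6 − (-2) = -4 steps, so the factor is 1.140^-4.
10.70 ÷ 1.140⁴ = 10.70 ÷ 1.68896 ≈ 6.335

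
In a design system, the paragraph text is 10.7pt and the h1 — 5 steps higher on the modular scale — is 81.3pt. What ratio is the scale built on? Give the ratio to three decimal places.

r⁵ = 81.3 / 10.7, so r = (81.3/10.7)^(1/5).
r = 7.5981^(1/5) ≈ 1.5002

1.500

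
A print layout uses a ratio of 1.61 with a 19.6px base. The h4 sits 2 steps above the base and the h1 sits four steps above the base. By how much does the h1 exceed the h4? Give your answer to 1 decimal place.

Step 2: 19.6 × 1.61² = 50.805px
Step 4: 19.6 × 1.61⁴ = 131.692px
Difference: 131.692 − 50.805 = 80.887px

80.9px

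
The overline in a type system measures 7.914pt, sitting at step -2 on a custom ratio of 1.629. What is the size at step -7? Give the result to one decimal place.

0.7pt

The gap is -7 − (-2) = -5 steps, so the factor is 1.629^-5.
7.914 ÷ 1.629⁵ = 7.914 ÷ 11.47111 ≈ 0.690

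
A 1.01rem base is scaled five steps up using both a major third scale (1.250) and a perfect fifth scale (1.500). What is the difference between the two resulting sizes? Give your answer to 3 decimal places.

4.587rem

Major third: 1.01 × 1.250⁵ = 3.08228rem
Perfect fifth: 1.01 × 1.500⁵ = 7.66969rem
Difference: 7.66969 − 3.08228 = 4.58741rem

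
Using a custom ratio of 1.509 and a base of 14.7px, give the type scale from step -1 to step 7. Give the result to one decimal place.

Step -1: 14.7 ÷ 1.509 = 9.7
Step 0: 14.7px
Step 1: 14.7 × 1.509 = 22.2
Step 2: 14.7 × 1.509² = 33.5
Step 3: 14.7 × 1.509³ = 50.5
Step 4: 14.7 × 1.509⁴ = 76.2
Step 5: 14.7 × 1.509⁵ = 115.0
Step 6: 14.7 × 1.509⁶ = 173.6
Step 7: 14.7 × 1.509⁷ = 261.9

9.7px, 14.7px, 22.2px, 33.5px, 50.5px, 76.2px, 115.0px, 173.6px, 261.9px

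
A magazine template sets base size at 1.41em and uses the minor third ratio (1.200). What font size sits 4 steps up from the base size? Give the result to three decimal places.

Each step on a modular scale multiplies by the ratio, so the size n steps from the base is base × ratioⁿ.
1.41 × 1.200⁴ = 1.41 × 2.07360 ≈ 2.924

2.924em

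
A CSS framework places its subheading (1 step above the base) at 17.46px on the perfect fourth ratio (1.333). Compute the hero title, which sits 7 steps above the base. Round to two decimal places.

The gap is 7 − (1) = 6 steps, so the factor is 1.333^6.
17.46 × 1.333⁶ = 17.46 × 5.61023 ≈ 97.955

97.95px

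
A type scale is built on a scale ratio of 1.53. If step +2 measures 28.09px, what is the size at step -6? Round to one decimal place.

Moving from step +2 to step -6 is 8 steps down, so divide by r⁸.
28.09 ÷ 1.53⁸ = 28.09 ÷ 30.02835 ≈ 0.935

0.9px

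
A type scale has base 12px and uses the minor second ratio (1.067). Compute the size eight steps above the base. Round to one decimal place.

20.2px

12.0 × 1.067⁸ = 12.0 × 1.68002 ≈ 20.16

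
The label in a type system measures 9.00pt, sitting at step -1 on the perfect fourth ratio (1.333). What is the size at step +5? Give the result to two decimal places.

50.49pt

9.00 × 1.333⁶ = 9.00 × 5.61023 ≈ 50.492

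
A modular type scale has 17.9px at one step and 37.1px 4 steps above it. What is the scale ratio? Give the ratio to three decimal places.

r⁴ = 37.1 / 17.9, so r = (37.1/17.9)^(1/4).
r = 2.0726^(1/4) ≈ 1.1999

1.200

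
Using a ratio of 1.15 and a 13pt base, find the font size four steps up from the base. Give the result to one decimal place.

13.0 × 1.15⁴ = 13.0 × 1.74901 ≈ 22.74

22.7pt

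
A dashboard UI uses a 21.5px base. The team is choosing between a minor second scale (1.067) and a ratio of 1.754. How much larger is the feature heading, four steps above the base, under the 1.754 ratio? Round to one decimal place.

175.6px

Minor second: 21.5 × 1.067⁴ = 27.867px
At 1.754: 21.5 × 1.754⁴ = 203.496px
Difference: 203.496 − 27.867 = 175.629px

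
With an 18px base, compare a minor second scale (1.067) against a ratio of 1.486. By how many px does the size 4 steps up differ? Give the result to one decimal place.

Minor second: 18.0 × 1.067⁴ = 23.331px
At 1.486: 18.0 × 1.486⁴ = 87.770px
Difference: 87.770 − 23.331 = 64.439px

64.4px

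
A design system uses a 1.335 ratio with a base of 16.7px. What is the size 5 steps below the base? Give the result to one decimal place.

A modular type scale is a geometric sequence: sizeₙ = base × rⁿ.
16.7 ÷ 1.335⁵ = 16.7 ÷ 4.24040 ≈ 3.94

3.9px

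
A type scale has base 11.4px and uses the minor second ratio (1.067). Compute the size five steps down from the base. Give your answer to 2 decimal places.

Each step on a modular scale multiplies by the ratio, so the size n steps from the base is base × ratioⁿ.
11.4 ÷ 1.067⁵ = 11.4 ÷ 1.38300 ≈ 8.24

8.24px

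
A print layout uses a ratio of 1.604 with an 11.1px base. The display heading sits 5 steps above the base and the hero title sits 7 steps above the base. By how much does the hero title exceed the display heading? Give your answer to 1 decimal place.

185.4px

Step 5: 11.1 × 1.604⁵ = 117.854px
Step 7: 11.1 × 1.604⁷ = 303.217px
Difference: 303.217 − 117.854 = 185.363px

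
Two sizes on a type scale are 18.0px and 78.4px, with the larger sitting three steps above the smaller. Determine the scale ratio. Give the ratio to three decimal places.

The ratio satisfies 18.0 × r³ = 78.4, so r = (78.4 / 18.0)^(1/3).
r = 4.3556^(1/3) ≈ 1.6331

1.633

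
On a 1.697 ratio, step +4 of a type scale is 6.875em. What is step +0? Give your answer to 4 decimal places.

6.875 ÷ 1.697⁴ = 6.875 ÷ 8.29330 ≈ 0.8290

0.8290em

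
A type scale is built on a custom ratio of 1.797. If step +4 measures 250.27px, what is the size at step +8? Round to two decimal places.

2609.76px

Moving from step +4 to step +8 is 4 steps up, so multiply by r⁴.
250.27 × 1.797⁴ = 250.27 × 10.42779 ≈ 2609.763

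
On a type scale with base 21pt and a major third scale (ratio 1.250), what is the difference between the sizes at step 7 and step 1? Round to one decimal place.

Step 1: 21.0 × 1.250 = 26.250pt
Step 7: 21.0 × 1.250⁷ = 100.136pt
Difference: 100.136 − 26.250 = 73.886pt

73.9pt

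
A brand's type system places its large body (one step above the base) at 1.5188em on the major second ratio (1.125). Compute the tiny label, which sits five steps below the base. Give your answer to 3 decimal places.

0.749em

Moving from step +1 to step -5 is 6 steps down, so divide by r⁶.
1.5188 ÷ 1.125⁶ = 1.5188 ÷ 2.02729 ≈ 0.749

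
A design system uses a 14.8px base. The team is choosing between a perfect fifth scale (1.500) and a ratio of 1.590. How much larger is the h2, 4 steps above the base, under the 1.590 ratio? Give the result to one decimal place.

19.7px

Perfect fifth: 14.8 × 1.500⁴ = 74.925px
At 1.590: 14.8 × 1.590⁴ = 94.591px
Difference: 94.591 − 74.925 = 19.666px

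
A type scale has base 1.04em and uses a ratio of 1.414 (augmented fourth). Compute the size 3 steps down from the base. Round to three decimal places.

A modular type scale is a geometric sequence: sizeₙ = base × rⁿ.
1.04 ÷ 1.414³ = 1.04 ÷ 2.82715 ≈ 0.368

0.368em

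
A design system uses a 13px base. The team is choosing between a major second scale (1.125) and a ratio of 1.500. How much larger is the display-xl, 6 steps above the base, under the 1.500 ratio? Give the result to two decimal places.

121.72px

Major second: 13.0 × 1.125⁶ = 26.3547px
At 1.500: 13.0 × 1.500⁶ = 148.0781px
Difference: 148.0781 − 26.3547 = 121.7234px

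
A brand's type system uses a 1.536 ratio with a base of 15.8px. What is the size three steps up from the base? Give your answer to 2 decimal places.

57.26px

15.8 × 1.536³ = 15.8 × 3.62388 ≈ 57.26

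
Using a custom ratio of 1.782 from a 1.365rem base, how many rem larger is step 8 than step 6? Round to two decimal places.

95.09rem

Step 6: 1.365 × 1.782⁶ = 43.7098rem
Step 8: 1.365 × 1.782⁸ = 138.8015rem
Difference: 138.8015 − 43.7098 = 95.0917rem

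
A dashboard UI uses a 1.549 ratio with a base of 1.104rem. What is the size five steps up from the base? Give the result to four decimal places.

Every step multiplies by the scale ratio.
1.104 × 1.549⁵ = 1.104 × 8.91779 ≈ 9.8452

9.8452rem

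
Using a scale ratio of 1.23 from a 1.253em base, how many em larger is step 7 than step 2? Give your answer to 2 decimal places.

3.44em

Step 2: 1.253 × 1.23² = 1.8957em
Step 7: 1.253 × 1.23⁷ = 5.3369em
Difference: 5.3369 − 1.8957 = 3.4412em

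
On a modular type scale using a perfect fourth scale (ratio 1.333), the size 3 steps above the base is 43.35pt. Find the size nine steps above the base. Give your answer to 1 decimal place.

243.2pt

43.35 × 1.333⁶ = 43.35 × 5.61023 ≈ 243.204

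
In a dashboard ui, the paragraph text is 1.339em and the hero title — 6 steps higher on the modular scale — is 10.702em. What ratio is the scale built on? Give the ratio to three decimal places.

1.414

r⁶ = 10.702 / 1.339, so r = (10.702/1.339)^(1/6).
r = 7.9925^(1/6) ≈ 1.4140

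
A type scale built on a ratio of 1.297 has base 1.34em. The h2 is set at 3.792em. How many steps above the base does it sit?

4

1.297ⁿ = 3.792 / 1.34 = 2.8299
n = ln(2.8299) / ln(1.297) = 1.0402 / 0.2601 ≈ 4.00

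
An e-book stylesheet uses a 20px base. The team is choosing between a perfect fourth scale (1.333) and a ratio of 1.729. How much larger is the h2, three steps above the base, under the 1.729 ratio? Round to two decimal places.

56.00px

Perfect fourth: 20.0 × 1.333³ = 47.3719px
At 1.729: 20.0 × 1.729³ = 103.3749px
Difference: 103.3749 − 47.3719 = 56.0030px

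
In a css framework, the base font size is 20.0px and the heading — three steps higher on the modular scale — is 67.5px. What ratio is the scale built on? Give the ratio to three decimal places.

1.500

The ratio satisfies 20.0 × r³ = 67.5, so r = (67.5 / 20.0)^(1/3).
r = 3.3750^(1/3) ≈ 1.5000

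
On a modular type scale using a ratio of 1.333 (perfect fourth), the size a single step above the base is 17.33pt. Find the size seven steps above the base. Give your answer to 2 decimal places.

17.33 × 1.333⁶ = 17.33 × 5.61023 ≈ 97.225

97.23pt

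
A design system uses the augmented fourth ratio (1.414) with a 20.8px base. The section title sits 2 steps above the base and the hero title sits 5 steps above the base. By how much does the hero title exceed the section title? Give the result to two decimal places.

Step 2: 20.8 × 1.414² = 41.5874px
Step 5: 20.8 × 1.414⁵ = 117.5738px
Difference: 117.5738 − 41.5874 = 75.9864px

75.99px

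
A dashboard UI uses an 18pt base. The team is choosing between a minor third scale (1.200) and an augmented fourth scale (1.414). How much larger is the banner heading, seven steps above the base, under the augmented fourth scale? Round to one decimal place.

138.9pt

Minor third: 18.0 × 1.200⁷ = 64.497pt
Augmented fourth: 18.0 × 1.414⁷ = 203.432pt
Difference: 203.432 − 64.497 = 138.935pt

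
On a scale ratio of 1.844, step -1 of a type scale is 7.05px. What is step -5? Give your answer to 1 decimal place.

Moving from step -1 to step -5 is 4 steps down, so divide by r⁴.
7.05 ÷ 1.844⁴ = 7.05 ÷ 11.56228 ≈ 0.610

0.6px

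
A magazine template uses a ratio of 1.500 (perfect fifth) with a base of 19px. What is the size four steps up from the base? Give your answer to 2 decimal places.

A modular type scale is a geometric sequence: sizeₙ = base × rⁿ.
19.0 × 1.500⁴ = 19.0 × 5.06250 ≈ 96.19

96.19px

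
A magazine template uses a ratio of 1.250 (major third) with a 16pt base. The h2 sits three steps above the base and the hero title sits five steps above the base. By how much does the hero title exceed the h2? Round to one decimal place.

Step 3: 16.0 × 1.250³ = 31.250pt
Step 5: 16.0 × 1.250⁵ = 48.828pt
Difference: 48.828 − 31.250 = 17.578pt

17.6pt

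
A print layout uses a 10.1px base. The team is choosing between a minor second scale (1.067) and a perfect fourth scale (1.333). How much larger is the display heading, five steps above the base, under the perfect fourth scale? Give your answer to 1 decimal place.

Minor second: 10.1 × 1.067⁵ = 13.968px
Perfect fourth: 10.1 × 1.333⁵ = 42.508px
Difference: 42.508 − 13.968 = 28.540px

28.5px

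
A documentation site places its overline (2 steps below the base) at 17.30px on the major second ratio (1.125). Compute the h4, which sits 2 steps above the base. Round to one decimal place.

17.30 × 1.125⁴ = 17.30 × 1.60181 ≈ 27.711

27.7px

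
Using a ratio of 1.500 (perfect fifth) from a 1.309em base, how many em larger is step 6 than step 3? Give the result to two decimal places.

10.49em

Step 3: 1.309 × 1.500³ = 4.4179em
Step 6: 1.309 × 1.500⁶ = 14.9103em
Difference: 14.9103 − 4.4179 = 10.4924em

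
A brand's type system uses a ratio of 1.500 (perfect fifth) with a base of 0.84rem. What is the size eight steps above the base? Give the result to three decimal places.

Each step on a modular scale multiplies by the ratio, so the size n steps from the base is base × ratioⁿ.
0.84 × 1.500⁸ = 0.84 × 25.62891 ≈ 21.528

21.528rem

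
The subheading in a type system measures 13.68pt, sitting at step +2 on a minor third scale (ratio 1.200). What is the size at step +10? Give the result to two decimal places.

The gap is 10 − (2) = 8 steps, so the factor is 1.200^8.
13.68 × 1.200⁸ = 13.68 × 4.29982 ≈ 58.821

58.82pt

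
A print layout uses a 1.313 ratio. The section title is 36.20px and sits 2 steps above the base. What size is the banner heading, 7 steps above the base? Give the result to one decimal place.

141.3px

36.20 × 1.313⁵ = 36.20 × 3.90233 ≈ 141.264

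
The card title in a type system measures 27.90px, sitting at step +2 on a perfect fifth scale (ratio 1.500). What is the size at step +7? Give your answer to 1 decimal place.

211.9px

Moving from step +2 to step +7 is 5 steps up, so multiply by r⁵.
27.90 × 1.500⁵ = 27.90 × 7.59375 ≈ 211.866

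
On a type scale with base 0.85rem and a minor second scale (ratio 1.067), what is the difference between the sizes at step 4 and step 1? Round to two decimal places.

Step 1: 0.85 × 1.067 = 0.9069rem
Step 4: 0.85 × 1.067⁴ = 1.1017rem
Difference: 1.1017 − 0.9069 = 0.1948rem

0.19rem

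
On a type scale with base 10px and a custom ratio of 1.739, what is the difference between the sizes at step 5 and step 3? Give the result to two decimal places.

106.45px

Step 3: 10.0 × 1.739³ = 52.5895px
Step 5: 10.0 × 1.739⁵ = 159.0369px
Difference: 159.0369 − 52.5895 = 106.4474px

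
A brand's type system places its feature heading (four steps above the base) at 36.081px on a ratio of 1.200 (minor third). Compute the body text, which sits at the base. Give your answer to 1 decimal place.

The gap is 0 − (4) = -4 steps, so the factor is 1.200^-4.
36.081 ÷ 1.200⁴ = 36.081 ÷ 2.07360 ≈ 17.400

17.4px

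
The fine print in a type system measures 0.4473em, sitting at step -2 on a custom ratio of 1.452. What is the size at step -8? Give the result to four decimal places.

The gap is -8 − (-2) = -6 steps, so the factor is 1.452^-6.
0.4473 ÷ 1.452⁶ = 0.4473 ÷ 9.37130 ≈ 0.0477

0.0477em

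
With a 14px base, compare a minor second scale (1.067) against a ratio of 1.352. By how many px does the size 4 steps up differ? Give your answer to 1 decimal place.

28.6px

Minor second: 14.0 × 1.067⁴ = 18.146px
At 1.352: 14.0 × 1.352⁴ = 46.777px
Difference: 46.777 − 18.146 = 28.631px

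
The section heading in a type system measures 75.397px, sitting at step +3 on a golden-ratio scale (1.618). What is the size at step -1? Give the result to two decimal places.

75.397 ÷ 1.618⁴ = 75.397 ÷ 6.85353 ≈ 11.001

11.00px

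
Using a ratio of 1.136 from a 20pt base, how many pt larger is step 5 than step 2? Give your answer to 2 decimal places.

12.03pt

Step 2: 20.0 × 1.136² = 25.8099pt
Step 5: 20.0 × 1.136⁵ = 37.8374pt
Difference: 37.8374 − 25.8099 = 12.0275pt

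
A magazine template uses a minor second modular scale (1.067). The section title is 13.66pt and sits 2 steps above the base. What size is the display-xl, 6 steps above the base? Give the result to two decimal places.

13.66 × 1.067⁴ = 13.66 × 1.29616 ≈ 17.706

17.71pt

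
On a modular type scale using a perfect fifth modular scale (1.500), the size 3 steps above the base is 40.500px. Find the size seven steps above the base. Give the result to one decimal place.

Moving from step +3 to step +7 is 4 steps up, so multiply by r⁴.
40.500 × 1.500⁴ = 40.500 × 5.06250 ≈ 205.031

205.0px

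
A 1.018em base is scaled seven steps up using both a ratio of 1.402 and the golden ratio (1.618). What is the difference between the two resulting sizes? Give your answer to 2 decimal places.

At 1.402: 1.018 × 1.402⁷ = 10.8389em
Golden ratio: 1.018 × 1.618⁷ = 29.5527em
Difference: 29.5527 − 10.8389 = 18.7138em

18.71em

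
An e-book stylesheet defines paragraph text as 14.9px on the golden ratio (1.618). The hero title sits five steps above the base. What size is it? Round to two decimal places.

165.23px

Each step on a modular scale multiplies by the ratio, so the size n steps from the base is base × ratioⁿ.
14.9 × 1.618⁵ = 14.9 × 11.08901 ≈ 165.23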